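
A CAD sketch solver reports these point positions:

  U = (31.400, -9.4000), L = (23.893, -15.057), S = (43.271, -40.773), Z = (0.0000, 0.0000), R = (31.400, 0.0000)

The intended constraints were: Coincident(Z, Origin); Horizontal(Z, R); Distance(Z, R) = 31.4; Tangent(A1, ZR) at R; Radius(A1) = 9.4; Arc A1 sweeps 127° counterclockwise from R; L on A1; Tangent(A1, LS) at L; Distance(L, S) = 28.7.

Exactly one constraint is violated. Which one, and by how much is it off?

Distance(L, S) = 28.7 — off by 3.50.

Z = (0.00, 0.00) ✓; Z.y = 0.00, R.y = 0.00 ✓; |ZR| = 31.40 ✓; ∠(UR, RZ) = 90.00° ✓; |UR| = 9.400 ✓; bearing(U→L) − bearing(U→R) = 127.0° ✓; |UL| = 9.400 ✓; ∠(UL, LS) = 90.00° ✓; |LS| = 32.20 ✗.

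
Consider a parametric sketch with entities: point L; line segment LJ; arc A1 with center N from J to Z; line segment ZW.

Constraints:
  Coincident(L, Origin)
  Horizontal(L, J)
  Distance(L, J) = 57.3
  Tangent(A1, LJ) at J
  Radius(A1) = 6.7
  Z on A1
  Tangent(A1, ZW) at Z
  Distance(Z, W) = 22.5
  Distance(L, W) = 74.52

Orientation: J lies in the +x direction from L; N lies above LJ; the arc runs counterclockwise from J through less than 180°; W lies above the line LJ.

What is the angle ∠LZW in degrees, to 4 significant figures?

109.4°

L is at the origin; L and J share the same y with |LJ| = 57.3 and J on the +x side, so J = (57.30, 0.000). Tangency of A1 to LJ means the radius NJ is perpendicular to LJ, so N = J + (0, 6.7) = (57.30, 6.700). Since NZ ⟂ ZW (tangency), |NW| = √(6.7² + 22.5²) = 23.48 regardless of where Z sits on A1. So W lies on both circle(L, 74.52) and circle(N, 23.48); the above-LJ intersection is W = (69.57, 26.72). Z is the foot of the tangent from W: Z = (63.77, 4.975).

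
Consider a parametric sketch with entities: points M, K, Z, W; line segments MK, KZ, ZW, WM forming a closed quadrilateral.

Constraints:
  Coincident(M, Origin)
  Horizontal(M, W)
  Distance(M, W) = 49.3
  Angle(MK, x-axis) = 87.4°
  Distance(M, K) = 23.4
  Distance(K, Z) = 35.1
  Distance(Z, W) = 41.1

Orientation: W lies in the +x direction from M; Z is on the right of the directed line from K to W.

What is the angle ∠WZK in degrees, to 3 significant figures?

89.1°

M is at the origin; MW is horizontal with |MW| = 49.3 and W in +x, so W = (49.3, 0). MK runs at 87.4° with |MK| = 23.4, so K = (1.06, 23.4). Z is determined by |KZ| = 35.1 and |ZW| = 41.1 together: it lies at the intersection of circle(K, 35.1) and circle(W, 41.1). With |KW| = 53.6, the foot of the radical line on KW is 22.5 from K and the perpendicular offset is √(35.1² − 22.5²) = 26.9. Taking the right-of-KW solution: Z = (9.61, -10.7).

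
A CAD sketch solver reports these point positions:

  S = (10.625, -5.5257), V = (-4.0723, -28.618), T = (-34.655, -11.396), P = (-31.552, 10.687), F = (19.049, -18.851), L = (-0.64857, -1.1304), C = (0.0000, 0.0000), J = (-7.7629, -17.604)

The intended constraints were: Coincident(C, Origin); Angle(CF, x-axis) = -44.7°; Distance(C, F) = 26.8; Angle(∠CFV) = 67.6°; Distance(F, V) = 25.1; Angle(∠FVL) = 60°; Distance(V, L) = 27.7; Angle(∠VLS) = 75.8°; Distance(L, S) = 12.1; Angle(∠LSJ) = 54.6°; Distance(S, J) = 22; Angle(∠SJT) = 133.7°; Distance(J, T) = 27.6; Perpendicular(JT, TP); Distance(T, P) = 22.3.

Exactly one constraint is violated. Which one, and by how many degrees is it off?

Perpendicular(JT, TP) — off by 5.00°.

C = (0.00, 0.00) ✓; CF at -44.70° ✓; |CF| = 26.80 ✓; ∠CFV = 67.60° ✓; |FV| = 25.10 ✓; ∠FVL = 60.00° ✓; |VL| = 27.70 ✓; ∠VLS = 75.80° ✓; |LS| = 12.10 ✓; ∠LSJ = 54.60° ✓; |SJ| = 22.00 ✓; ∠SJT = 133.7° ✓; |JT| = 27.60 ✓; ∠(JT, TP) = 85.00° ✗; |TP| = 22.30 ✓.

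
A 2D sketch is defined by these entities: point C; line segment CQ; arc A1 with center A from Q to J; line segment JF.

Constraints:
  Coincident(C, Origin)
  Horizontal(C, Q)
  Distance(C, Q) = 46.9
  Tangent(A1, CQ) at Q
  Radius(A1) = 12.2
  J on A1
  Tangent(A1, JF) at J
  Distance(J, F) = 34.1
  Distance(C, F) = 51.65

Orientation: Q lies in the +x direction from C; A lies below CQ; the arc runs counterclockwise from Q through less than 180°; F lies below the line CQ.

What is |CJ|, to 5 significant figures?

36.287

C is at the origin; CQ is horizontal with |CQ| = 46.9 and Q on the +x side, so Q = (46.900, 0.0000). Tangency of A1 to CQ means the radius AQ is perpendicular to CQ, so A = Q + (0, -12.2) = (46.900, -12.200). Since AJ ⟂ JF (tangency), |AF| = √(12.2² + 34.1²) = 36.217 regardless of where J sits on A1. So F lies on both circle(C, 51.65) and circle(A, 36.217); the below-CQ intersection is F = (28.245, -43.243). J is the foot of the tangent from F: J = (34.937, -9.8058).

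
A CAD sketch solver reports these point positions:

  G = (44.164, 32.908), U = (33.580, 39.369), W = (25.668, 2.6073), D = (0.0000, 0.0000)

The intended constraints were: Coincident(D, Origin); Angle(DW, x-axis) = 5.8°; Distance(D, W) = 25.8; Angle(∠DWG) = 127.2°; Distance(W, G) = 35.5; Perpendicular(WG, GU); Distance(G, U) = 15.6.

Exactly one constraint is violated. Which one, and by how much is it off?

Distance(G, U) = 15.6 — off by 3.20.

D = (0.00, 0.00) ✓; DW at 5.800° ✓; |DW| = 25.80 ✓; ∠DWG = 127.2° ✓; |WG| = 35.50 ✓; ∠(WG, GU) = 90.00° ✓; |GU| = 12.40 ✗.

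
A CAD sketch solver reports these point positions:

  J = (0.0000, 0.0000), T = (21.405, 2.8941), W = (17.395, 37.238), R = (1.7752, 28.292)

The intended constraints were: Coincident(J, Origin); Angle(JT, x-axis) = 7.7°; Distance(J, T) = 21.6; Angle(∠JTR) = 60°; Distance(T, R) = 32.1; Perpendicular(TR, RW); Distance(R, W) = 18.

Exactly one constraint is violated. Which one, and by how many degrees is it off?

Perpendicular(TR, RW) — off by 7.90°.

J = (0.00, 0.00) ✓; JT at 7.700° ✓; |JT| = 21.60 ✓; ∠JTR = 60.00° ✓; |TR| = 32.10 ✓; ∠(TR, RW) = 97.90° ✗; |RW| = 18.00 ✓.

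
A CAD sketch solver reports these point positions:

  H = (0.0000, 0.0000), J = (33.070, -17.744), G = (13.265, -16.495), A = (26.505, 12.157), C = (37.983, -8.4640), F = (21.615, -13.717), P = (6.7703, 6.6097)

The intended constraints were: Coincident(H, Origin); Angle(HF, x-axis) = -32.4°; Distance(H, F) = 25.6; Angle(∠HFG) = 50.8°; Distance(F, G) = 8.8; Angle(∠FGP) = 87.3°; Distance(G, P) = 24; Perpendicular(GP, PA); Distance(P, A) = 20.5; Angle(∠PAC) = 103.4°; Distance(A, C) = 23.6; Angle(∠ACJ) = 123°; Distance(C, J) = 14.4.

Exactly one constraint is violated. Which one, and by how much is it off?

Distance(C, J) = 14.4 — off by 3.90.

H = (0.00, 0.00) ✓; HF at -32.40° ✓; |HF| = 25.60 ✓; ∠HFG = 50.80° ✓; |FG| = 8.800 ✓; ∠FGP = 87.30° ✓; |GP| = 24.00 ✓; ∠(GP, PA) = 90.00° ✓; |PA| = 20.50 ✓; ∠PAC = 103.4° ✓; |AC| = 23.60 ✓; ∠ACJ = 123.0° ✓; |CJ| = 10.50 ✗.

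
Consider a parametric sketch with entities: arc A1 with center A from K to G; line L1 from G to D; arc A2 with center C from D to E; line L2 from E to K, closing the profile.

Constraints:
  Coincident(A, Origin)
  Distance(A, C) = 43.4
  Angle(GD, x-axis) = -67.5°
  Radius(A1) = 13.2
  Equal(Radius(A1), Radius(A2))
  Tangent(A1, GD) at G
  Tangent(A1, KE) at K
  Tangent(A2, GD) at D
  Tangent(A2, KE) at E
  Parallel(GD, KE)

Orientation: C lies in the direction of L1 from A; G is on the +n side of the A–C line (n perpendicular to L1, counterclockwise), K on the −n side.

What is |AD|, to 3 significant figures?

45.4

Tangency of A1 to both parallel lines with radius 13.2 puts G and K at A ± 13.2·n: G = (12.2, 5.05), K = (-12.2, -5.05). Equal radii place D and E the same way about C: D = C + 13.2·n = (28.8, -35.0), E = C − 13.2·n = (4.41, -45.1). Then |AD| = |D − A| = 45.4.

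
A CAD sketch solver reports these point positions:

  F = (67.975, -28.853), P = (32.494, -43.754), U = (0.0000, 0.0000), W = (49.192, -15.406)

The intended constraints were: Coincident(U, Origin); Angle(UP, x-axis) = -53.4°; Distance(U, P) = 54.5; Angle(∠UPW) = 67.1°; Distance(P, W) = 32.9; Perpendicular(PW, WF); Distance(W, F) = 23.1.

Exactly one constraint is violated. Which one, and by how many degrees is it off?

Perpendicular(PW, WF) — off by 5.10°.

U = (0.00, 0.00) ✓; UP at -53.40° ✓; |UP| = 54.50 ✓; ∠UPW = 67.10° ✓; |PW| = 32.90 ✓; ∠(PW, WF) = 95.10° ✗; |WF| = 23.10 ✓.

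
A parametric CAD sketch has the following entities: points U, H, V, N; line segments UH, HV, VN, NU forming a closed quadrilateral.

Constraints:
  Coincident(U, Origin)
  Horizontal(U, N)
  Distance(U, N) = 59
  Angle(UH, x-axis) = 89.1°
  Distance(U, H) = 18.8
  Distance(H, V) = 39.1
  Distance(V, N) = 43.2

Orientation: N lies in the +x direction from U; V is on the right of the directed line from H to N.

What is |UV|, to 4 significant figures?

24.44

Checks: |HV| = 39.10 ✓; |VN| = 43.20 ✓.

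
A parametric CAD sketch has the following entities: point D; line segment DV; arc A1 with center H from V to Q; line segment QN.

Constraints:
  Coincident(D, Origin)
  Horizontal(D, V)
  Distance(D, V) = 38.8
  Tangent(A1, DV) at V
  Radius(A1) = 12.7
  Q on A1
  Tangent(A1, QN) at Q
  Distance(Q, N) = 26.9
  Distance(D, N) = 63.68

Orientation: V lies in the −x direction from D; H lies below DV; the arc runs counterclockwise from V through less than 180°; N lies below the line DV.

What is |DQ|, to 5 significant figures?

53.278

Checks: |HQ| = 12.70 ✓; ∠(HQ, QN) = 90.00° ✓; |QN| = 26.90 ✓; |DN| = 63.68 ✓.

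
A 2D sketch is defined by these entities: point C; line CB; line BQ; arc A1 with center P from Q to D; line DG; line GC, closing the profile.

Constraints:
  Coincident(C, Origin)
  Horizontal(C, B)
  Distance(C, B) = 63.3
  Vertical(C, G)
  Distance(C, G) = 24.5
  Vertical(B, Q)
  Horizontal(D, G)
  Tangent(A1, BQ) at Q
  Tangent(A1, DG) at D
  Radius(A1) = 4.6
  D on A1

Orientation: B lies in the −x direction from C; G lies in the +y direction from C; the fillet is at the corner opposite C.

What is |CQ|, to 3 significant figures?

66.4

C is at the origin; C and B share the same y with |CB| = 63.3 and B on the −x side, so B = (-63.3, 0.00). C and G share the same x with |CG| = 24.5 and G on the +y side, so G = (0.00, 24.5). The virtual corner opposite C is at (-63.3, 24.5). Since A1 is tangent to BQ there, PQ ⟂ BQ and since A1 is tangent to DG there, PD ⟂ DG, with radius 4.6, so the center P sits 4.6 in from both sides at P = (-58.7, 19.9). That places the tangent points at Q = (-63.3, 19.9) on BQ and D = (-58.7, 24.5) on DG. Then |CQ| = |Q − C| = 66.4.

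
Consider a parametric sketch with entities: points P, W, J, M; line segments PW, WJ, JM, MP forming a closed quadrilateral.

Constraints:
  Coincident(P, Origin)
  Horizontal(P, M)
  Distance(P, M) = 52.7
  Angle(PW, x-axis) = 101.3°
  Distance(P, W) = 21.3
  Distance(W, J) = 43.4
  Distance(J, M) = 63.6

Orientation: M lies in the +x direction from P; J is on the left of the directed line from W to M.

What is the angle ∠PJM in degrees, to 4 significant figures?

50.46°

P is at the origin; P and M share the same y with |PM| = 52.7 and M in +x, so M = (52.7, 0). PW runs at 101.3° with |PW| = 21.3, so W = (-4.174, 20.89). J is determined by |WJ| = 43.4 and |JM| = 63.6 together: it lies at the intersection of circle(W, 43.4) and circle(M, 63.6). With |WM| = 60.59, the foot of the radical line on WM is 12.46 from W and the perpendicular offset is √(43.4² − 12.46²) = 41.57. Taking the left-of-WM solution: J = (21.85, 55.62).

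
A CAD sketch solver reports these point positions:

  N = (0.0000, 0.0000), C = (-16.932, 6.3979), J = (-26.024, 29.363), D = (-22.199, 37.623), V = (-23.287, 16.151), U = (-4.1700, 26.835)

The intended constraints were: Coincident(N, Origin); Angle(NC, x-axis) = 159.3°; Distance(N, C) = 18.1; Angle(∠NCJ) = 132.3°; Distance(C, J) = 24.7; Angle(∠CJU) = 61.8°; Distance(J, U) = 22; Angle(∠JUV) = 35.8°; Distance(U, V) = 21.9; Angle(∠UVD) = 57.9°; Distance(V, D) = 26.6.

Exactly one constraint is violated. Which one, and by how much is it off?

Distance(V, D) = 26.6 — off by 5.10.

N = (0.00, 0.00) ✓; NC at 159.3° ✓; |NC| = 18.10 ✓; ∠NCJ = 132.3° ✓; |CJ| = 24.70 ✓; ∠CJU = 61.80° ✓; |JU| = 22.00 ✓; ∠JUV = 35.80° ✓; |UV| = 21.90 ✓; ∠UVD = 57.90° ✓; |VD| = 21.50 ✗.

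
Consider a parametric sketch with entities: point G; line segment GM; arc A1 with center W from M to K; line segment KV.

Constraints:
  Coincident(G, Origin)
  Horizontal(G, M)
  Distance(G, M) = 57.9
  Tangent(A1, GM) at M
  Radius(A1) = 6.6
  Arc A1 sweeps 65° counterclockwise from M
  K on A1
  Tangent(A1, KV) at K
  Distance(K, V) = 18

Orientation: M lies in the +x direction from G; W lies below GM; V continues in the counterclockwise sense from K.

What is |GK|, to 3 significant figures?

52.1

G is at the origin; GM is horizontal with |GM| = 57.9 and M on the +x side, so M = (57.9, 0.00). Since A1 is tangent to GM there, WM ⟂ GM, so W = M + (0, -6.6) = (57.9, -6.60). On A1, M sits at bearing 90° from W; a 65° counterclockwise sweep puts K at bearing 155°, so K = W + 6.6·(cos 155°, sin 155°) = (51.9, -3.81). Then |GK| = |K − G| = 52.1.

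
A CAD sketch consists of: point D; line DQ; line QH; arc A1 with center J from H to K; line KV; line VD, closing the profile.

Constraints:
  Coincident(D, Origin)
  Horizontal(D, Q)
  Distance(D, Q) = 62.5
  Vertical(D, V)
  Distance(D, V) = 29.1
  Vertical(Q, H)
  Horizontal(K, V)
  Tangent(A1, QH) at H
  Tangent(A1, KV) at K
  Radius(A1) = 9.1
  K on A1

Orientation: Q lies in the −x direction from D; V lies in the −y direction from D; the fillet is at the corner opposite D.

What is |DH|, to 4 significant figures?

65.62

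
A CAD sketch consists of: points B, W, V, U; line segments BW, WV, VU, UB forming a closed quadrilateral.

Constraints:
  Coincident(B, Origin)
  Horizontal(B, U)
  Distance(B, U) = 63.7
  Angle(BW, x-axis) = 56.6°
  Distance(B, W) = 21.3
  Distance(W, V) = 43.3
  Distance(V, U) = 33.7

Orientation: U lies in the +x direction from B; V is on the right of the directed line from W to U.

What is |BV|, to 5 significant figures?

39.976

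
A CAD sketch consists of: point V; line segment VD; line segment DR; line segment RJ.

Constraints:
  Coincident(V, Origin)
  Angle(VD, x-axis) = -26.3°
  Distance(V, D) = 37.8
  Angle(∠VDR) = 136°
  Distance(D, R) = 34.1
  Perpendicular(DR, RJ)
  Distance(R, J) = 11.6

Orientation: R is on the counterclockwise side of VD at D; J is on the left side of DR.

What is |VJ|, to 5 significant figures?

63.019

V is at the origin; VD runs at -26.3° with length 37.8, so D = 37.8·(cos -26.3°, sin -26.3°) = (33.887, -16.748). ∠VDR = 136.0°, so DR runs at -26.3° + (180° − 136.0°) = 17.700° from the x-axis; with |DR| = 34.1, R = D + 34.1·(cos 17.700°, sin 17.700°) = (66.373, -6.3806). The perpendicularity gives RJ at right angles to DR; with |RJ| = 11.6 on the left of DR, J = R + 11.6·(-0.30403, 0.95266) = (62.846, 4.6703). Then |VJ| = |J − V| = 63.019.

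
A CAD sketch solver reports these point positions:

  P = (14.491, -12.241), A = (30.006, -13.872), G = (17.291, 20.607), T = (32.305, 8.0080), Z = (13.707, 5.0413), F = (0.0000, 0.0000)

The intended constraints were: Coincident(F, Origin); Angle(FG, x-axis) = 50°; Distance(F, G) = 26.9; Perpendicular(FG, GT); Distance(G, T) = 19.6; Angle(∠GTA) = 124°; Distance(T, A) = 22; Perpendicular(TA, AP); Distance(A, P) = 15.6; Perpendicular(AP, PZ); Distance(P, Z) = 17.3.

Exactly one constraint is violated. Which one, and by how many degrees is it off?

Perpendicular(AP, PZ) — off by 8.60°.

F = (0.00, 0.00) ✓; FG at 50.00° ✓; |FG| = 26.90 ✓; ∠(FG, GT) = 90.00° ✓; |GT| = 19.60 ✓; ∠GTA = 124.0° ✓; |TA| = 22.00 ✓; ∠(TA, AP) = 90.00° ✓; |AP| = 15.60 ✓; ∠(AP, PZ) = 81.40° ✗; |PZ| = 17.30 ✓.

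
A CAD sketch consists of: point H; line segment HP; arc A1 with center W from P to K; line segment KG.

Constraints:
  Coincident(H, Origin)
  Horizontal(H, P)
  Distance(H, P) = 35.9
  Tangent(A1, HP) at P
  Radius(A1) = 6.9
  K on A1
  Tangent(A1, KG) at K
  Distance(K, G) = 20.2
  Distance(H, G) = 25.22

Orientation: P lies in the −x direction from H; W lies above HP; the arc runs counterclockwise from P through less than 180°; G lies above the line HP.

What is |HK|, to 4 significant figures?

30.70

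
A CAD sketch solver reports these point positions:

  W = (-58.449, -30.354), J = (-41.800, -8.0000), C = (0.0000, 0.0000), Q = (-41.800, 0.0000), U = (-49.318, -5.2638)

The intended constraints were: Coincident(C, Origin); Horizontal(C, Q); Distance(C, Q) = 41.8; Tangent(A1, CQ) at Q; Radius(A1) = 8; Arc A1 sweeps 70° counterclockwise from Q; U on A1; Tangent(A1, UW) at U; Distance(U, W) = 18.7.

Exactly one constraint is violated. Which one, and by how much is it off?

Distance(U, W) = 18.7 — off by 8.00.

C = (0.00, 0.00) ✓; C.y = 0.00, Q.y = 0.00 ✓; |CQ| = 41.80 ✓; ∠(JQ, QC) = 90.00° ✓; |JQ| = 8.000 ✓; bearing(J→U) − bearing(J→Q) = 70.00° ✓; |JU| = 8.000 ✓; ∠(JU, UW) = 90.00° ✓; |UW| = 26.70 ✗.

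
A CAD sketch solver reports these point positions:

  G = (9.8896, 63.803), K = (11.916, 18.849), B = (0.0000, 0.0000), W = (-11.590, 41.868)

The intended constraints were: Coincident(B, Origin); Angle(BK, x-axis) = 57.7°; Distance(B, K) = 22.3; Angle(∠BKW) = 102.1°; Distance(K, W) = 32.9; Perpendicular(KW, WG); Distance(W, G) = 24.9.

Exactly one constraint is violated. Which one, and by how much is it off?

Distance(W, G) = 24.9 — off by 5.80.

B = (0.00, 0.00) ✓; BK at 57.70° ✓; |BK| = 22.30 ✓; ∠BKW = 102.1° ✓; |KW| = 32.90 ✓; ∠(KW, WG) = 90.00° ✓; |WG| = 30.70 ✗.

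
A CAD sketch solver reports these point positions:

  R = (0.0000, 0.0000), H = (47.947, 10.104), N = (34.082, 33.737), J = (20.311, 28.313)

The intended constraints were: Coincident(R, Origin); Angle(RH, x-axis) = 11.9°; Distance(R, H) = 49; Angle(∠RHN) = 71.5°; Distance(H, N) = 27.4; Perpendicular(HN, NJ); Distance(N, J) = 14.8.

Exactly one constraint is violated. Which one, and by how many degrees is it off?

Perpendicular(HN, NJ) — off by 8.90°.

R = (0.00, 0.00) ✓; RH at 11.90° ✓; |RH| = 49.00 ✓; ∠RHN = 71.50° ✓; |HN| = 27.40 ✓; ∠(HN, NJ) = 81.10° ✗; |NJ| = 14.80 ✓.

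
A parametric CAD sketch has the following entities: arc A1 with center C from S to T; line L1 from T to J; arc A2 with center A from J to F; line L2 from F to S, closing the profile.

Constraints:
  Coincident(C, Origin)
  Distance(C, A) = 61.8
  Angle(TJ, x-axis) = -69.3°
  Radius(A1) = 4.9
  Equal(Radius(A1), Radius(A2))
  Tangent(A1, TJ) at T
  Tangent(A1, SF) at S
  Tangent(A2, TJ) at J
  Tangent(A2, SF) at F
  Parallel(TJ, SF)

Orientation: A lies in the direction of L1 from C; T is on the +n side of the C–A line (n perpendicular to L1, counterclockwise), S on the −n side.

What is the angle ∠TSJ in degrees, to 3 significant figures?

81.0°

Tangency of A1 to both parallel lines with radius 4.9 puts T and S at C ± 4.9·n: T = (4.58, 1.73), S = (-4.58, -1.73). Equal radii place J and F the same way about A: J = A + 4.9·n = (26.4, -56.1), F = A − 4.9·n = (17.3, -59.5). Then cos ∠TSJ = ST·SJ / (|ST||SJ|), giving 81.0°.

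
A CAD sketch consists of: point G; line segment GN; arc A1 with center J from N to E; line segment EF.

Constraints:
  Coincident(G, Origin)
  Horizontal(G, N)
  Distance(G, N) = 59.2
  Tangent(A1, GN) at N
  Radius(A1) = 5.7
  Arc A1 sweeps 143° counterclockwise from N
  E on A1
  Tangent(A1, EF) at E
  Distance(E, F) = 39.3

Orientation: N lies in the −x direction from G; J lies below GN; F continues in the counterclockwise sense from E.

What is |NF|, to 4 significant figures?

43.94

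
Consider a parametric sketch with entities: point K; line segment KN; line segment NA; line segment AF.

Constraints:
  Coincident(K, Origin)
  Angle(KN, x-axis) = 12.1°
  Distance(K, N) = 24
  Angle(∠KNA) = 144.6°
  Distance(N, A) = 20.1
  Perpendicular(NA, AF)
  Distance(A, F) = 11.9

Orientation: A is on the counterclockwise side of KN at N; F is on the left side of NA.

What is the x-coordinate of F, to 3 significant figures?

28.3

K is at the origin; KN runs at 12.1° with length 24.0, so N = 24.0·(cos 12.1°, sin 12.1°) = (23.5, 5.03). ∠KNA = 144.6°, so NA runs at 12.1° + (180° − 144.6°) = 47.5° from the x-axis; with |NA| = 20.1, A = N + 20.1·(cos 47.5°, sin 47.5°) = (37.0, 19.9). NA ⟂ AF; with |AF| = 11.9 on the left of NA, F = A + 11.9·(-0.737, 0.676) = (28.3, 27.9). So F.x = 28.3.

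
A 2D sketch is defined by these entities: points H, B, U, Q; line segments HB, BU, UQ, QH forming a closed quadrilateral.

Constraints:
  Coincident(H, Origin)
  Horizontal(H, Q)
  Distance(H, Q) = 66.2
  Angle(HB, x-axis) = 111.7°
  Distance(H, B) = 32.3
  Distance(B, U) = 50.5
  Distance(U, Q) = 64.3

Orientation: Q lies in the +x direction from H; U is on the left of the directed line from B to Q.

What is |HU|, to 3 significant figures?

63.4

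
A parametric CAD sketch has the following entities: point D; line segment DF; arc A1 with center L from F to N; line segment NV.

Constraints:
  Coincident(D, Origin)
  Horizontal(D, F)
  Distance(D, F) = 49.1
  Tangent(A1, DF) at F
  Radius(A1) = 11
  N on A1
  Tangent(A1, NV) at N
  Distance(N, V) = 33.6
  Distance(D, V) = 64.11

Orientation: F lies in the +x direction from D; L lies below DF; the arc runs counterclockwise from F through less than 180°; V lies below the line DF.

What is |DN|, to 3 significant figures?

40.5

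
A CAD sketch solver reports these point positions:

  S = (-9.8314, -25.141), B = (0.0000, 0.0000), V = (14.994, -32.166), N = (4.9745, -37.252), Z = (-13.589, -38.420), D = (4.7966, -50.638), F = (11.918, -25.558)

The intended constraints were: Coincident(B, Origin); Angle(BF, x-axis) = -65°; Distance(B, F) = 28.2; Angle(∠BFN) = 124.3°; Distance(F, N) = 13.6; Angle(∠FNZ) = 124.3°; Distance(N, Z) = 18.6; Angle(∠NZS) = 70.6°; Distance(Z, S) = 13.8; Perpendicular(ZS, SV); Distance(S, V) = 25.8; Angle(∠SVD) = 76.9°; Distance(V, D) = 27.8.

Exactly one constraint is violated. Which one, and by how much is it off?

Distance(V, D) = 27.8 — off by 6.70.

B = (0.00, 0.00) ✓; BF at -65.00° ✓; |BF| = 28.20 ✓; ∠BFN = 124.3° ✓; |FN| = 13.60 ✓; ∠FNZ = 124.3° ✓; |NZ| = 18.60 ✓; ∠NZS = 70.60° ✓; |ZS| = 13.80 ✓; ∠(ZS, SV) = 90.00° ✓; |SV| = 25.80 ✓; ∠SVD = 76.90° ✓; |VD| = 21.10 ✗.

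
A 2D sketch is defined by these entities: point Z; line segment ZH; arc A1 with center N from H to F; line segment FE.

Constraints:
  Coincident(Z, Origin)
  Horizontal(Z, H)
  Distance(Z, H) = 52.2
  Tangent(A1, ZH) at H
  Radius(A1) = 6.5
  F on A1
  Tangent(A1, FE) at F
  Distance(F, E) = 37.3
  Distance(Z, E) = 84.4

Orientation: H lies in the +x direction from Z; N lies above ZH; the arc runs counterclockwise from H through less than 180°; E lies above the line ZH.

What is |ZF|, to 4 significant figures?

57.91

Checks: |NF| = 6.500 ✓; ∠(NF, FE) = 90.00° ✓; |FE| = 37.30 ✓; |ZE| = 84.40 ✓.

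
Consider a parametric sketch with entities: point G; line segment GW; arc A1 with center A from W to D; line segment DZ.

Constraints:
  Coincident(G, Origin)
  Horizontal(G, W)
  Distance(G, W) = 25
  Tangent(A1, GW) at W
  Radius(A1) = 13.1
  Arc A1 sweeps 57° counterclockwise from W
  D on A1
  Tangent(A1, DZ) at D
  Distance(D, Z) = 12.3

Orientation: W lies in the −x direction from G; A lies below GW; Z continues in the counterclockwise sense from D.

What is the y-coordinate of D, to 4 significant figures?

-5.965

G is at the origin; G and W share the same y with |GW| = 25.0 and W on the −x side, so W = (-25.00, 0.000). Tangency of A1 to GW means the radius AW is perpendicular to GW, so A = W + (0, -13.1) = (-25.00, -13.10). On A1, W sits at bearing 90° from A; a 57° counterclockwise sweep puts D at bearing 147°, so D = A + 13.1·(cos 147°, sin 147°) = (-35.99, -5.965). So D.y = -5.965.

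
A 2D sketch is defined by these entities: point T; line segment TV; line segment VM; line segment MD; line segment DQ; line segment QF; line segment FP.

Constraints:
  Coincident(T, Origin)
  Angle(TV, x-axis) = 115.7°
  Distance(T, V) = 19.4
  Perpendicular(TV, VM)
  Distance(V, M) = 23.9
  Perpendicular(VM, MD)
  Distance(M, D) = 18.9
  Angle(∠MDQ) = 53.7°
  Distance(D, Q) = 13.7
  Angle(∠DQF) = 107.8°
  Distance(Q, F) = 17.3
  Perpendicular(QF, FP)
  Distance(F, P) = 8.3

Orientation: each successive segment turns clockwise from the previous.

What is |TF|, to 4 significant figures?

31.02

∠MDQ = 53.7° gives DQ at 169.4° from the x-axis; with |DQ| = 13.7, Q = (7.853, 13.34). ∠DQF = 107.8° gives QF at 97.20° from the x-axis; with |QF| = 17.3, F = (5.684, 30.50). Then |TF| = |F − T| = 31.02.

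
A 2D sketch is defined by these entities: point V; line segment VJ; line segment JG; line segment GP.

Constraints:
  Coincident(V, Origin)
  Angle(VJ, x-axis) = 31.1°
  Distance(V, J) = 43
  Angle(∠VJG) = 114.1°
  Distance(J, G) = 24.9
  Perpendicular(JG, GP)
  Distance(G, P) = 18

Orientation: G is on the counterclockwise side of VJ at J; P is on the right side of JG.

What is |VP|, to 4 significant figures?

71.28

V is at the origin; VJ runs at 31.1° with length 43.0, so J = 43.0·(cos 31.1°, sin 31.1°) = (36.82, 22.21). ∠VJG = 114.1°, so JG runs at 31.1° + (180° − 114.1°) = 97.00° from the x-axis; with |JG| = 24.9, G = J + 24.9·(cos 97.00°, sin 97.00°) = (33.78, 46.93). JG is perpendicular to GP; with |GP| = 18.0 on the right of JG, P = G + 18.0·(0.9925, 0.1219) = (51.65, 49.12). Then |VP| = |P − V| = 71.28.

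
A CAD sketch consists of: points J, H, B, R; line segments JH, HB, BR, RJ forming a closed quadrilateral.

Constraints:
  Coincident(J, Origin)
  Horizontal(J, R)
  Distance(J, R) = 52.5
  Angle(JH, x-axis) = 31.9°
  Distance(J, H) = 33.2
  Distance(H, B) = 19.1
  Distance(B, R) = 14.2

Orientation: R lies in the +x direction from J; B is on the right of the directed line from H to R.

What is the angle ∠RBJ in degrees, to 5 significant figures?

172.34°

Checks: |HB| = 19.10 ✓; |BR| = 14.20 ✓.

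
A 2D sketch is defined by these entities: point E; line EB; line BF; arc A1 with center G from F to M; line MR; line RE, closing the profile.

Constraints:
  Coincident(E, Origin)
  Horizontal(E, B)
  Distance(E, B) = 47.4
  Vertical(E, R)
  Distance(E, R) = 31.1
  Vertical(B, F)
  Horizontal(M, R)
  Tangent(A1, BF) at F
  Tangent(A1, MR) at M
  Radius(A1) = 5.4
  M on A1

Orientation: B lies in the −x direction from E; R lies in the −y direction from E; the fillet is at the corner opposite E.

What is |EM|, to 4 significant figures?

52.26

E is at the origin; EB is horizontal with |EB| = 47.4 and B on the −x side, so B = (-47.40, 0.000). ER is vertical with |ER| = 31.1 and R on the −y side, so R = (0.000, -31.10). The virtual corner opposite E is at (-47.40, -31.10). Tangency of A1 to BF means the radius GF is perpendicular to BF and A1 meets MR tangentially, so GM is at right angles to MR, with radius 5.4, so the center G sits 5.4 in from both sides at G = (-42.00, -25.70). That places the tangent points at F = (-47.40, -25.70) on BF and M = (-42.00, -31.10) on MR. Then |EM| = |M − E| = 52.26.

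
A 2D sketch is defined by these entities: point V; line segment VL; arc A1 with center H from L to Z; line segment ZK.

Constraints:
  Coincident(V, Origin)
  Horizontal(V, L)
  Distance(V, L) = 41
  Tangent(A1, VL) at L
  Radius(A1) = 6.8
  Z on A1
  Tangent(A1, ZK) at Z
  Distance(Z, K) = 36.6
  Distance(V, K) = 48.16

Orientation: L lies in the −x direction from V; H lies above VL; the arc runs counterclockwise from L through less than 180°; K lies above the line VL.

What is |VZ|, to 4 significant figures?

34.78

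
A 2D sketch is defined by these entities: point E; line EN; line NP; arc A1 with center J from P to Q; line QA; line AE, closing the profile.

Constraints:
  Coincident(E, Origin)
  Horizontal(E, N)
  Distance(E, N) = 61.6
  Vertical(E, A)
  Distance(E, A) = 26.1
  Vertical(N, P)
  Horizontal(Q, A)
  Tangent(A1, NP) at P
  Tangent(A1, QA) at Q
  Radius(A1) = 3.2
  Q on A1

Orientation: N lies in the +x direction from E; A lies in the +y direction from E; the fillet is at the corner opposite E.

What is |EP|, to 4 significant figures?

65.72

The virtual corner opposite E is at (61.60, 26.10). Tangency of A1 to NP means the radius JP is perpendicular to NP and since A1 is tangent to QA there, JQ ⟂ QA, with radius 3.2, so the center J sits 3.2 in from both sides at J = (58.40, 22.90). That places the tangent points at P = (61.60, 22.90) on NP and Q = (58.40, 26.10) on QA. Then |EP| = |P − E| = 65.72.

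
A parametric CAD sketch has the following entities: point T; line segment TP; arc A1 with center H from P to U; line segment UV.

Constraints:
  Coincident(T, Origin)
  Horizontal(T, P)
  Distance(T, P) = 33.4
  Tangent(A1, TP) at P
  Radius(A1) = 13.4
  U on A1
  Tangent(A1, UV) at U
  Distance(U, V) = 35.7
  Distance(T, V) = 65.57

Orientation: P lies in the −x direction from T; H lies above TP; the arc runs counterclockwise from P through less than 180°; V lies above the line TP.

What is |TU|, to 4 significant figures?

30.35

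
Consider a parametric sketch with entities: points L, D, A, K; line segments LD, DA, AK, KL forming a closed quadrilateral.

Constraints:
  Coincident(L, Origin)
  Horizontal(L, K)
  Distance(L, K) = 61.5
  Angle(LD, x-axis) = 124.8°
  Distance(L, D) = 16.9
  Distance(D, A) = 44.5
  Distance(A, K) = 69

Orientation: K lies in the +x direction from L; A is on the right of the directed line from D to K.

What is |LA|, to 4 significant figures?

29.74

Checks: LD at 124.8° ✓; |DA| = 44.50 ✓; |AK| = 69.00 ✓.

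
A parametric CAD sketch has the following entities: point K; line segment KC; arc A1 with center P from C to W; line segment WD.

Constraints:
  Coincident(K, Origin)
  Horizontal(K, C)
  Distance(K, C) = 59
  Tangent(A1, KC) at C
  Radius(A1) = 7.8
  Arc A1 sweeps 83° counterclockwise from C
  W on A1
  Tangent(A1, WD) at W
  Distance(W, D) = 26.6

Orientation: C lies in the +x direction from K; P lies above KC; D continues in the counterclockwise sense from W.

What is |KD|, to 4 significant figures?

77.48

On A1, C sits at bearing -90° from P; an 83° counterclockwise sweep puts W at bearing -7°, so W = P + 7.8·(cos -7°, sin -7°) = (66.74, 6.849). Since A1 is tangent to WD there, PW ⟂ WD, so WD runs along (−sin -7°, cos -7°); with |WD| = 26.6, D = (69.98, 33.25). Then |KD| = |D − K| = 77.48.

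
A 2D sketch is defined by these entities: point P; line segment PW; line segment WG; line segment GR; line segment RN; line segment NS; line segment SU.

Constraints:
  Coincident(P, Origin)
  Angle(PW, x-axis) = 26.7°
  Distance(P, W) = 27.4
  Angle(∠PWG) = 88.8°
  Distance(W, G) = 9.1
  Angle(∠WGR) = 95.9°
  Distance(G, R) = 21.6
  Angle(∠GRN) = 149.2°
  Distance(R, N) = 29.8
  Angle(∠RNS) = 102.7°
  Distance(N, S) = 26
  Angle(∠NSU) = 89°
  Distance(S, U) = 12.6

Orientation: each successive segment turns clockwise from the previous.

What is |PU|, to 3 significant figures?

24.6

P is at the origin; PW runs at 26.7° with length 27.4, so W = (24.5, 12.3). ∠PWG = 88.8° gives WG at -64.5° from the x-axis; with |WG| = 9.1, G = (28.4, 4.10). ∠WGR = 95.9° gives GR at -149° from the x-axis; with |GR| = 21.6, R = (9.96, -7.16). ∠GRN = 149.2° gives RN at -179° from the x-axis; with |RN| = 29.8, N = (-19.8, -7.47). ∠RNS = 102.7° gives NS at 103° from the x-axis; with |NS| = 26.0, S = (-25.8, 17.8). ∠NSU = 89.0° gives SU at 12.3° from the x-axis; with |SU| = 12.6, U = (-13.5, 20.5). Then |PU| = |U − P| = 24.6.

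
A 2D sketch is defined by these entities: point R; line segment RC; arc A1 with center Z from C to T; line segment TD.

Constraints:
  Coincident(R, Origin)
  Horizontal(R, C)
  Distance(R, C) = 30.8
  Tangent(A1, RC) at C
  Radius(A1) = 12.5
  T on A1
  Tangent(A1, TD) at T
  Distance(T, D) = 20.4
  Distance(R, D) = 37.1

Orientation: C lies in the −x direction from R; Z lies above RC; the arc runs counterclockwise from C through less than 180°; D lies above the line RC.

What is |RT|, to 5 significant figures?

21.983

R is at the origin; R and C share the same y with |RC| = 30.8 and C on the −x side, so C = (-30.800, 0.0000). The tangent condition forces ZC to be normal to RC, so Z = C + (0, 12.5) = (-30.800, 12.500). Since ZT ⟂ TD (tangency), |ZD| = √(12.5² + 20.4²) = 23.925 regardless of where T sits on A1. So D lies on both circle(R, 37.1) and circle(Z, 23.925); the above-RC intersection is D = (-17.772, 32.567). T is the foot of the tangent from D: T = (-18.304, 12.174).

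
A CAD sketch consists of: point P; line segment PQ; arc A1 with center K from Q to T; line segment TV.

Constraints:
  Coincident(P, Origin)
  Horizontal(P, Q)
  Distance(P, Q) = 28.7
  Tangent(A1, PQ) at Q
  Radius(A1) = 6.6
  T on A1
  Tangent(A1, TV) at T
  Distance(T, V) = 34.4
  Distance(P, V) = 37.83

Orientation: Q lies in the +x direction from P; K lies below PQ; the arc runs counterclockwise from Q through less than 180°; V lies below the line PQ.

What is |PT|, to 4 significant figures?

22.93

P is at the origin; P and Q share the same y with |PQ| = 28.7 and Q on the +x side, so Q = (28.70, 0.000). Since A1 is tangent to PQ there, KQ ⟂ PQ, so K = Q + (0, -6.6) = (28.70, -6.600). Since KT ⟂ TV (tangency), |KV| = √(6.6² + 34.4²) = 35.03 regardless of where T sits on A1. So V lies on both circle(P, 37.83) and circle(K, 35.03); the below-PQ intersection is V = (10.29, -36.40). T is the foot of the tangent from V: T = (22.53, -4.252).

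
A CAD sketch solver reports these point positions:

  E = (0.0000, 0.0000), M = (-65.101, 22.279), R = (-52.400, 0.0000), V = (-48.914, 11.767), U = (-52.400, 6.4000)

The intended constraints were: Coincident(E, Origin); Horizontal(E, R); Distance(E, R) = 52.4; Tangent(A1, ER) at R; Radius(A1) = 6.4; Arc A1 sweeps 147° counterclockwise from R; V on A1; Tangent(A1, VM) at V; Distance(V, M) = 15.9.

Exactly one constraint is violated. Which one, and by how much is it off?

Distance(V, M) = 15.9 — off by 3.40.

E = (0.00, 0.00) ✓; E.y = 0.00, R.y = 0.00 ✓; |ER| = 52.40 ✓; ∠(UR, RE) = 90.00° ✓; |UR| = 6.400 ✓; bearing(U→V) − bearing(U→R) = 147.0° ✓; |UV| = 6.400 ✓; ∠(UV, VM) = 90.00° ✓; |VM| = 19.30 ✗.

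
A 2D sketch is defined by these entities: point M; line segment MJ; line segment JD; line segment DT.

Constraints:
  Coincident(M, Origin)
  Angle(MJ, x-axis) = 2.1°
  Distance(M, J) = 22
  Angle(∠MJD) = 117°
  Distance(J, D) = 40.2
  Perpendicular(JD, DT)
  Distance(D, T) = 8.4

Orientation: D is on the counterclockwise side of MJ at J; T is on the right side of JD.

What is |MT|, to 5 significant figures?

57.471

M is at the origin; MJ runs at 2.1° with length 22.0, so J = 22.0·(cos 2.1°, sin 2.1°) = (21.985, 0.80616). ∠MJD = 117.0°, so JD runs at 2.1° + (180° − 117.0°) = 65.100° from the x-axis; with |JD| = 40.2, D = J + 40.2·(cos 65.100°, sin 65.100°) = (38.911, 37.269). JD is perpendicular to DT; with |DT| = 8.4 on the right of JD, T = D + 8.4·(0.90704, -0.42104) = (46.530, 33.733). Then |MT| = |T − M| = 57.471.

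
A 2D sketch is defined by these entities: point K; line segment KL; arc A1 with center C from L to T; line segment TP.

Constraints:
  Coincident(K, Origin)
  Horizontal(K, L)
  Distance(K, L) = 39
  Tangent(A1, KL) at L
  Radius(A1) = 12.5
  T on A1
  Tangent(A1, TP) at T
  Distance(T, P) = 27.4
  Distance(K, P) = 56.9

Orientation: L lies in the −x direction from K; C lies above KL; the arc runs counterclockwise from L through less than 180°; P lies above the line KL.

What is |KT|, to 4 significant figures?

32.37

K is at the origin; KL is horizontal with |KL| = 39.0 and L on the −x side, so L = (-39.00, 0.000). A1 meets KL tangentially, so CL is at right angles to KL, so C = L + (0, 12.5) = (-39.00, 12.50). Since CT ⟂ TP (tangency), |CP| = √(12.5² + 27.4²) = 30.12 regardless of where T sits on A1. So P lies on both circle(K, 56.9) and circle(C, 30.12); the above-KL intersection is P = (-37.73, 42.59). T is the foot of the tangent from P: T = (-27.42, 17.20).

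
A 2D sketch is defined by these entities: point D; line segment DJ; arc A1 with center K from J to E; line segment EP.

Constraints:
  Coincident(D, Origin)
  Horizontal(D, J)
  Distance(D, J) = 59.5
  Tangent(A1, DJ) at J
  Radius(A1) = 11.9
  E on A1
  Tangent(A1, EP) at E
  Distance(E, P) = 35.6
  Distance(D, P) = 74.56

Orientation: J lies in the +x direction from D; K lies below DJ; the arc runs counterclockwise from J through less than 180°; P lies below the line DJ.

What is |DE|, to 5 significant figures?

50.081

D is at the origin; D and J share the same y with |DJ| = 59.5 and J on the +x side, so J = (59.500, 0.0000). Tangency of A1 to DJ means the radius KJ is perpendicular to DJ, so K = J + (0, -11.9) = (59.500, -11.900). Since KE ⟂ EP (tangency), |KP| = √(11.9² + 35.6²) = 37.536 regardless of where E sits on A1. So P lies on both circle(D, 74.56) and circle(K, 37.536); the below-DJ intersection is P = (55.962, -49.269). E is the foot of the tangent from P: E = (47.908, -14.592).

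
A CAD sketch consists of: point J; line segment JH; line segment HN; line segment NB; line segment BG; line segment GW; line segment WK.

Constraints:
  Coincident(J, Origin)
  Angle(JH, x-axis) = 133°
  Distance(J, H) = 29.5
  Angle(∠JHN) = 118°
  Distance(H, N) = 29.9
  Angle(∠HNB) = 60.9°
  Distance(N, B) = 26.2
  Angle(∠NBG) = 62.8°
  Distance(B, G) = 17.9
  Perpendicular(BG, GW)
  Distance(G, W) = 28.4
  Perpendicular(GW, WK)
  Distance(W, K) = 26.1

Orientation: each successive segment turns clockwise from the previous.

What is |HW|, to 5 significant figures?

31.814

∠NBG = 62.8° gives BG at -165.30° from the x-axis; with |BG| = 17.9, G = (-10.201, 25.803). The perpendicularity gives GW at right angles to BG, so GW runs at 104.70°; with |GW| = 28.4, W = (-17.408, 53.273). Then |HW| = |W − H| = 31.814.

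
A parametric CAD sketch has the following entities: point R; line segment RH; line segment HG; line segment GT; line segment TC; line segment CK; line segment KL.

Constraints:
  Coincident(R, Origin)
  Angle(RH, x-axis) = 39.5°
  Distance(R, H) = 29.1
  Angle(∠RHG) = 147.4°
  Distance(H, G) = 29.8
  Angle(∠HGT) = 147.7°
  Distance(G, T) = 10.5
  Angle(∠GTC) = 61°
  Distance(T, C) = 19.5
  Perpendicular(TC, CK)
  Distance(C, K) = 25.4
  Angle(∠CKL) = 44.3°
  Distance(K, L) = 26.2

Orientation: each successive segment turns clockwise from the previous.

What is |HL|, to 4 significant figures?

34.43

R is at the origin; RH runs at 39.5° with length 29.1, so H = (22.45, 18.51). ∠RHG = 147.4° gives HG at 6.900° from the x-axis; with |HG| = 29.8, G = (52.04, 22.09). ∠HGT = 147.7° gives GT at -25.40° from the x-axis; with |GT| = 10.5, T = (61.52, 17.59). ∠GTC = 61.0° gives TC at -144.4° from the x-axis; with |TC| = 19.5, C = (45.67, 6.235). TC ⟂ CK, so CK runs at 125.6°; with |CK| = 25.4, K = (30.88, 26.89). ∠CKL = 44.3° gives KL at -10.10° from the x-axis; with |KL| = 26.2, L = (56.68, 22.29). Then |HL| = |L − H| = 34.43.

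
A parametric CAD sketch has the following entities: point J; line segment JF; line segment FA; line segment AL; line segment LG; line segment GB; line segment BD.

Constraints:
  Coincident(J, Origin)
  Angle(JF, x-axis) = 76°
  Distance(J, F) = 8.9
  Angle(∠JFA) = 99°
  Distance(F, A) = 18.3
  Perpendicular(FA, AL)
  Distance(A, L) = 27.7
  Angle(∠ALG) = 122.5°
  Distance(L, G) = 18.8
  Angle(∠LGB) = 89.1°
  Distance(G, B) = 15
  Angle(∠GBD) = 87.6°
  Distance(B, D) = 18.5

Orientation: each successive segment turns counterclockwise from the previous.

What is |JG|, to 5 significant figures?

29.263

The perpendicularity gives AL at right angles to FA, so AL runs at -113.00°; with |AL| = 27.7, L = (-25.515, -9.7120). ∠ALG = 122.5° gives LG at -55.500° from the x-axis; with |LG| = 18.8, G = (-14.867, -25.206). Then |JG| = |G − J| = 29.263.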